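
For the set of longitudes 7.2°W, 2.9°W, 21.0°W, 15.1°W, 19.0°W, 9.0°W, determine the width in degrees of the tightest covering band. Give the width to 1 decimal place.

18.1°

Sort the longitudes: -21.0°, -19.0°, -15.1°, -9.0°, -7.2°, -2.9°.
Eastward gaps between consecutive values (wrapping around): 2.0°, 3.9°, 6.1°, 1.8°, 4.3°, 341.9°.
Largest gap = 341.9° ⇒ minimal covering band is its complement: 360° − 341.9° = 18.1°.
Band runs from -21.0° eastward to -2.9°.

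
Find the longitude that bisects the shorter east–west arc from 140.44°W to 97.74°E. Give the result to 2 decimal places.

158.65°E

Signed shortest Δλ from -140.44° to +97.74° is -121.82°.
Midpoint longitude = -140.44° + (-121.82°)/2 = -140.44° − 60.91° = -201.35°.
Normalise into (−180°, 180°]: +158.65°.
(The naïve average (-140.44 + +97.74)/2 = -21.35° is on the wrong side of the globe.)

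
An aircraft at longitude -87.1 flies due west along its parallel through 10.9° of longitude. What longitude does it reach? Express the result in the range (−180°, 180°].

-98.0°

Start at -87.1°; shift −10.9° → -98.0°.
-98.0° already lies in (−180°, 180°].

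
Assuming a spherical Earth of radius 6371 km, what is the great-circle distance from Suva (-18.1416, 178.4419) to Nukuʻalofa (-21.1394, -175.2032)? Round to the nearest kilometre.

744 km

Δλ = -175.2032 − 178.4419 = -353.6451°; wrapped into (−180°, 180°]: 6.3549°.
Δφ = -21.1394 − -18.1416 = -2.9978°.
a = sin²(Δφ/2) + cos φ₁ · cos φ₂ · sin²(Δλ/2) = 0.003407.
c = 2·atan2(√a, √(1−a)) = 0.11681 rad → d = 6371·c ≈ 744.21 km.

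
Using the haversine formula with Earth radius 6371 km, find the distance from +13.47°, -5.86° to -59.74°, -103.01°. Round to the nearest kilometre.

Δλ = -103.01 − -5.86 = -97.15°.
Δφ = -59.74 − 13.47 = -73.21°.
a = sin²(Δφ/2) + cos φ₁ · cos φ₂ · sin²(Δλ/2) = 0.631097.
c = 2·atan2(√a, √(1−a)) = 1.83609 rad → d = 6371·c ≈ 11697.74 km.

11698 km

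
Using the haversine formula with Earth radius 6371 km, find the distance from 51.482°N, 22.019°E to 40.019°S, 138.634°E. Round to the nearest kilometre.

15099 km

Δλ = 138.634 − 22.019 = 116.615°.
Δφ = -40.019 − 51.482 = -91.501°.
a = sin²(Δφ/2) + cos φ₁ · cos φ₂ · sin²(Δλ/2) = 0.858392.
c = 2·atan2(√a, √(1−a)) = 2.36998 rad → d = 6371·c ≈ 15099.12 km.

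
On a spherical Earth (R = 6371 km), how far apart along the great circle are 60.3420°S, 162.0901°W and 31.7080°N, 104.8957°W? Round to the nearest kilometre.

11477 km

Δλ = -104.8957 − -162.0901 = 57.1944°.
Δφ = 31.7080 − -60.3420 = 92.0500°.
a = sin²(Δφ/2) + cos φ₁ · cos φ₂ · sin²(Δλ/2) = 0.614331.
c = 2·atan2(√a, √(1−a)) = 1.80150 rad → d = 6371·c ≈ 11477.35 km.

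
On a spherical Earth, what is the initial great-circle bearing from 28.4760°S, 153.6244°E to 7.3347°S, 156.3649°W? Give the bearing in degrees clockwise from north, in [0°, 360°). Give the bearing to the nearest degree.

76°

Δλ = -156.3649 − 153.6244 = -309.9893°; wrapped into (−180°, 180°]: 50.0107°.
θ = atan2( sin Δλ · cos φ₂ , cos φ₁ · sin φ₂ − sin φ₁ · cos φ₂ · cos Δλ )
  = atan2(0.75990, 0.19168) = 75.843° → normalised to [0°, 360°): 75.843°.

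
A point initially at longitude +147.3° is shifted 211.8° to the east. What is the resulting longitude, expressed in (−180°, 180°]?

-0.9°

Start at +147.3°; shift +211.8° → +359.1°.
+359.1° lies outside (−180°, 180°]; subtract 360° → -0.9°.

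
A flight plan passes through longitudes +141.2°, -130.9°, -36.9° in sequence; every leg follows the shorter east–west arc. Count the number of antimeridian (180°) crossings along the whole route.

Leg 1: +141.2° → -130.9°, shortest Δλ = 87.9° (east) — crosses 180°.
Leg 2: -130.9° → -36.9°, shortest Δλ = 94.0° (east) — does not cross 180°.
Total crossings: 1.

1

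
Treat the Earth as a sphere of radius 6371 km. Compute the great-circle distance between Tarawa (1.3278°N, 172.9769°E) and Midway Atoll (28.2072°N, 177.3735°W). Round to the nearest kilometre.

3160 km

Δλ = -177.3735 − 172.9769 = -350.3504°; wrapped into (−180°, 180°]: 9.6496°.
Δφ = 28.2072 − 1.3278 = 26.8794°.
a = sin²(Δφ/2) + cos φ₁ · cos φ₂ · sin²(Δλ/2) = 0.060252.
c = 2·atan2(√a, √(1−a)) = 0.49600 rad → d = 6371·c ≈ 3159.99 km.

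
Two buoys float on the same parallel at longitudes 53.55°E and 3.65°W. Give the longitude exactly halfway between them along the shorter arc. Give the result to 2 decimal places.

Signed shortest Δλ from +53.55° to -3.65° is -57.20°.
Midpoint longitude = +53.55° + (-57.20°)/2 = +53.55° − 28.60° = +24.95°.

24.95°E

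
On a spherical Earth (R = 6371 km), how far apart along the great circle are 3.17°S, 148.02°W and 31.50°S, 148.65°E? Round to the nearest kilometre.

Δλ = 148.65 − -148.02 = 296.67°; wrapped into (−180°, 180°]: -63.33°.
Δφ = -31.50 − -3.17 = -28.33°.
a = sin²(Δφ/2) + cos φ₁ · cos φ₂ · sin²(Δλ/2) = 0.294492.
c = 2·atan2(√a, √(1−a)) = 1.14723 rad → d = 6371·c ≈ 7308.99 km.

7309 km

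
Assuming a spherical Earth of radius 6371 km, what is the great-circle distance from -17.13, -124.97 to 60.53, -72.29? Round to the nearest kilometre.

9825 km

Δλ = -72.29 − -124.97 = 52.68°.
Δφ = 60.53 − -17.13 = 77.66°.
a = sin²(Δφ/2) + cos φ₁ · cos φ₂ · sin²(Δλ/2) = 0.485700.
c = 2·atan2(√a, √(1−a)) = 1.54219 rad → d = 6371·c ≈ 9825.30 km.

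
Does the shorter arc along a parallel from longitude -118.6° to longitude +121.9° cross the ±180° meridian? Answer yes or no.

Yes

Naïve |121.9 − -118.6| = 240.5° > 180°, so the shorter arc goes the other way round — across 180°.
Signed shortest Δλ = ((121.9 − -118.6 + 180) mod 360) − 180 = -119.5°.
Going west by 119.5° from -118.6° passes through 180° before reaching +121.9°.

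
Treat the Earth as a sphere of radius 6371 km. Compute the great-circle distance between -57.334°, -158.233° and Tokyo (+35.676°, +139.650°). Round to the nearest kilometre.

Δλ = 139.650 − -158.233 = 297.883°; wrapped into (−180°, 180°]: -62.117°.
Δφ = 35.676 − -57.334 = 93.010°.
a = sin²(Δφ/2) + cos φ₁ · cos φ₂ · sin²(Δλ/2) = 0.642955.
c = 2·atan2(√a, √(1−a)) = 1.86075 rad → d = 6371·c ≈ 11854.85 km.

11855 km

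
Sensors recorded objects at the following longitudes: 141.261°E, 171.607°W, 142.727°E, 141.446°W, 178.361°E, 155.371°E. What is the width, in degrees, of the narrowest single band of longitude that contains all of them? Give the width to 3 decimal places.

77.293°

Sort the longitudes: -171.607°, -141.446°, +141.261°, +142.727°, +155.371°, +178.361°.
Eastward gaps between consecutive values (wrapping around): 30.161°, 282.707°, 1.466°, 12.644°, 22.990°, 10.032°.
Largest gap = 282.707° ⇒ minimal covering band is its complement: 360° − 282.707° = 77.293°.
Band runs from +141.261° eastward to -141.446°, crossing the antimeridian.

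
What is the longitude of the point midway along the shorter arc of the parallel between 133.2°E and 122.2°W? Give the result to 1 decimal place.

174.5°W

Signed shortest Δλ from +133.2° to -122.2° is +104.6°.
Midpoint longitude = +133.2° + (+104.6°)/2 = +133.2° + 52.3° = +185.5°.
Normalise into (−180°, 180°]: -174.5°.
(The naïve average (+133.2 + -122.2)/2 = 5.5° is on the wrong side of the globe.)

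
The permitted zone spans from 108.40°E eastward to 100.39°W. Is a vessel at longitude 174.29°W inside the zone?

Band width going east from +108.40° to -100.39°: ((-100.39 − 108.40) mod 360) = 151.21°.
Offset of -174.29° east of the west edge: ((-174.29 − 108.40) mod 360) = 77.31°.
77.31° ≤ 151.21° ⇒ inside.

Yes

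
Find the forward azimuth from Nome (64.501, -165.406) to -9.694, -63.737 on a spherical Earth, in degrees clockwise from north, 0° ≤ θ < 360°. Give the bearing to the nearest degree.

84°

Δλ = -63.737 − -165.406 = 101.669°.
θ = atan2( sin Δλ · cos φ₂ , cos φ₁ · sin φ₂ − sin φ₁ · cos φ₂ · cos Δλ )
  = atan2(0.96535, 0.10746) = 83.648° → normalised to [0°, 360°): 83.648°.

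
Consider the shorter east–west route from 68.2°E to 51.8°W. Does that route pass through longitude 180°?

No

Signed shortest Δλ = ((-51.8 − 68.2 + 180) mod 360) − 180 = -120.0°.
Going west by 120.0° from +68.2° reaches -51.8° without touching 180°.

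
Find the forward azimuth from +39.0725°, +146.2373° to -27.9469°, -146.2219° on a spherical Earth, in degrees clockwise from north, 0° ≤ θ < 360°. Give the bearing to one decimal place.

Δλ = -146.2219 − 146.2373 = -292.4592°; wrapped into (−180°, 180°]: 67.5408°.
θ = atan2( sin Δλ · cos φ₂ , cos φ₁ · sin φ₂ − sin φ₁ · cos φ₂ · cos Δλ )
  = atan2(0.81638, -0.57655) = 125.231° → normalised to [0°, 360°): 125.231°.

125.2°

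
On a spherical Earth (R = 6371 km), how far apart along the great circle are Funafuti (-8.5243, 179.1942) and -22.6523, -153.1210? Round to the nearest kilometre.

3345 km

Δλ = -153.1210 − 179.1942 = -332.3152°; wrapped into (−180°, 180°]: 27.6848°.
Δφ = -22.6523 − -8.5243 = -14.1280°.
a = sin²(Δφ/2) + cos φ₁ · cos φ₂ · sin²(Δλ/2) = 0.067366.
c = 2·atan2(√a, √(1−a)) = 0.52511 rad → d = 6371·c ≈ 3345.48 km.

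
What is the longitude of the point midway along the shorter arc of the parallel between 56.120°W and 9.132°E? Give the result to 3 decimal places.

Signed shortest Δλ from -56.120° to +9.132° is +65.252°.
Midpoint longitude = -56.120° + (+65.252°)/2 = -56.120° + 32.626° = -23.494°.

23.494°W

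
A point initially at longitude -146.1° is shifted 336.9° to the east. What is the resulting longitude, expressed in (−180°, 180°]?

Start at -146.1°; shift +336.9° → +190.8°.
+190.8° lies outside (−180°, 180°]; subtract 360° → -169.2°.

-169.2°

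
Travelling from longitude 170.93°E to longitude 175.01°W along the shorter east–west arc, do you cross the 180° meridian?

Naïve |-175.01 − 170.93| = 345.94° > 180°, so the shorter arc goes the other way round — across 180°.
Signed shortest Δλ = ((-175.01 − 170.93 + 180) mod 360) − 180 = 14.06°.
Going east by 14.06° from +170.93° passes through 180° before reaching -175.01°.

Yes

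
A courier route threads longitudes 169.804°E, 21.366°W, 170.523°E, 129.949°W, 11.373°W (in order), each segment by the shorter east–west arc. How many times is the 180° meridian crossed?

3

Leg 1: +169.804° → -21.366°, shortest Δλ = 168.83° (east) — crosses 180°.
Leg 2: -21.366° → +170.523°, shortest Δλ = -168.111° (west) — crosses 180°.
Leg 3: +170.523° → -129.949°, shortest Δλ = 59.528° (east) — crosses 180°.
Leg 4: -129.949° → -11.373°, shortest Δλ = 118.576° (east) — does not cross 180°.
Total crossings: 3.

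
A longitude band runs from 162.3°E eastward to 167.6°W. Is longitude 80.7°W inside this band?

No

Band width going east from +162.3° to -167.6°: ((-167.6 − 162.3) mod 360) = 30.1°.
Offset of -80.7° east of the west edge: ((-80.7 − 162.3) mod 360) = 117.0°.
117.0° > 30.1° ⇒ outside.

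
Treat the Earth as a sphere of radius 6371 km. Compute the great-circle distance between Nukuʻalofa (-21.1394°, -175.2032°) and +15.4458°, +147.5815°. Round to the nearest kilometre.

5748 km

Δλ = 147.5815 − -175.2032 = 322.7847°; wrapped into (−180°, 180°]: -37.2153°.
Δφ = 15.4458 − -21.1394 = 36.5852°.
a = sin²(Δφ/2) + cos φ₁ · cos φ₂ · sin²(Δλ/2) = 0.190049.
c = 2·atan2(√a, √(1−a)) = 0.90218 rad → d = 6371·c ≈ 5747.77 km.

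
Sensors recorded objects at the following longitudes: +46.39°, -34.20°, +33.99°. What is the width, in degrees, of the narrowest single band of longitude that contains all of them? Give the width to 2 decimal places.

80.59°

Sort the longitudes: -34.20°, +33.99°, +46.39°.
Eastward gaps between consecutive values (wrapping around): 68.19°, 12.40°, 279.41°.
Largest gap = 279.41° ⇒ minimal covering band is its complement: 360° − 279.41° = 80.59°.
Band runs from -34.20° eastward to +46.39°.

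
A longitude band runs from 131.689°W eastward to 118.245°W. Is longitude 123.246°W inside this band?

Band width going east from -131.689° to -118.245°: ((-118.245 − -131.689) mod 360) = 13.444°.
Offset of -123.246° east of the west edge: ((-123.246 − -131.689) mod 360) = 8.443°.
8.443° ≤ 13.444° ⇒ inside.

Yes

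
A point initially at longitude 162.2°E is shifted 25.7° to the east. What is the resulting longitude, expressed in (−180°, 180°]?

Start at +162.2°; shift +25.7° → +187.9°.
+187.9° lies outside (−180°, 180°]; subtract 360° → -172.1°.

172.1°W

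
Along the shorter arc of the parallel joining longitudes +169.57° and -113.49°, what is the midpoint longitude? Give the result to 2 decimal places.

Signed shortest Δλ from +169.57° to -113.49° is +76.94°.
Midpoint longitude = +169.57° + (+76.94°)/2 = +169.57° + 38.47° = +208.04°.
Normalise into (−180°, 180°]: -151.96°.
(The naïve average (+169.57 + -113.49)/2 = 28.04° is on the wrong side of the globe.)

-151.96°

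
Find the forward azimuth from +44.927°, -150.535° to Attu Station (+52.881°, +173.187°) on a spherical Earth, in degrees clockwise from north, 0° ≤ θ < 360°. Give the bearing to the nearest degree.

Δλ = 173.187 − -150.535 = 323.722°; wrapped into (−180°, 180°]: -36.278°.
θ = atan2( sin Δλ · cos φ₂ , cos φ₁ · sin φ₂ − sin φ₁ · cos φ₂ · cos Δλ )
  = atan2(-0.35708, 0.22099) = -58.247° → normalised to [0°, 360°): 301.753°.

302°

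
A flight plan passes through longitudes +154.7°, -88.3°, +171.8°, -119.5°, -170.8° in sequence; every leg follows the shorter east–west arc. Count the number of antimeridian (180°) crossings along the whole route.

Leg 1: +154.7° → -88.3°, shortest Δλ = 117.0° (east) — crosses 180°.
Leg 2: -88.3° → +171.8°, shortest Δλ = -99.9° (west) — crosses 180°.
Leg 3: +171.8° → -119.5°, shortest Δλ = 68.7° (east) — crosses 180°.
Leg 4: -119.5° → -170.8°, shortest Δλ = -51.3° (west) — does not cross 180°.
Total crossings: 3.

3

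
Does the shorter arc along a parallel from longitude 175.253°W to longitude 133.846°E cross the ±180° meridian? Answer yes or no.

Yes

Naïve |133.846 − -175.253| = 309.099° > 180°, so the shorter arc goes the other way round — across 180°.
Signed shortest Δλ = ((133.846 − -175.253 + 180) mod 360) − 180 = -50.901°.
Going west by 50.901° from -175.253° passes through 180° before reaching +133.846°.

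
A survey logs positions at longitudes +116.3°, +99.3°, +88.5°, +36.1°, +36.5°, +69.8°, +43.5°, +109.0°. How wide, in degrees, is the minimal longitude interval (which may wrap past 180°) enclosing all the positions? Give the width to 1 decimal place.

80.2°

Sort the longitudes: +36.1°, +36.5°, +43.5°, +69.8°, +88.5°, +99.3°, +109.0°, +116.3°.
Eastward gaps between consecutive values (wrapping around): 0.4°, 7.0°, 26.3°, 18.7°, 10.8°, 9.7°, 7.3°, 279.8°.
Largest gap = 279.8° ⇒ minimal covering band is its complement: 360° − 279.8° = 80.2°.
Band runs from +36.1° eastward to +116.3°.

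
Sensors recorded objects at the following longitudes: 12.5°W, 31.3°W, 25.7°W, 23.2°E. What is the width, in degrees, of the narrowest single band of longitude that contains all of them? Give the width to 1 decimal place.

54.5°

Sort the longitudes: -31.3°, -25.7°, -12.5°, +23.2°.
Eastward gaps between consecutive values (wrapping around): 5.6°, 13.2°, 35.7°, 305.5°.
Largest gap = 305.5° ⇒ minimal covering band is its complement: 360° − 305.5° = 54.5°.
Band runs from -31.3° eastward to +23.2°.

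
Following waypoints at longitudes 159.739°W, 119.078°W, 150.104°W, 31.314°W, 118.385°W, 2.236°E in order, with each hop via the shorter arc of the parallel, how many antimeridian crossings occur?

0

Leg 1: -159.739° → -119.078°, shortest Δλ = 40.661° (east) — does not cross 180°.
Leg 2: -119.078° → -150.104°, shortest Δλ = -31.026° (west) — does not cross 180°.
Leg 3: -150.104° → -31.314°, shortest Δλ = 118.79° (east) — does not cross 180°.
Leg 4: -31.314° → -118.385°, shortest Δλ = -87.071° (west) — does not cross 180°.
Leg 5: -118.385° → +2.236°, shortest Δλ = 120.621° (east) — does not cross 180°.
Total crossings: 0.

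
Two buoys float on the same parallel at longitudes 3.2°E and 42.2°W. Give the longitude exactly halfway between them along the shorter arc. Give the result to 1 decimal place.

19.5°W

Signed shortest Δλ from +3.2° to -42.2° is -45.4°.
Midpoint longitude = +3.2° + (-45.4°)/2 = +3.2° − 22.7° = -19.5°.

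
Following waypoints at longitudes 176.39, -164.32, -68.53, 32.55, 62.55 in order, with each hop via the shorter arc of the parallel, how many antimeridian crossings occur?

1

Leg 1: +176.39° → -164.32°, shortest Δλ = 19.29° (east) — crosses 180°.
Leg 2: -164.32° → -68.53°, shortest Δλ = 95.79° (east) — does not cross 180°.
Leg 3: -68.53° → +32.55°, shortest Δλ = 101.08° (east) — does not cross 180°.
Leg 4: +32.55° → +62.55°, shortest Δλ = 30.0° (east) — does not cross 180°.
Total crossings: 1.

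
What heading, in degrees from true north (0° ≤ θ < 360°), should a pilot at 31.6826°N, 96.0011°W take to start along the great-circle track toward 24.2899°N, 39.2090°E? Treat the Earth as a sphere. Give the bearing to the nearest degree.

43°

Δλ = 39.2090 − -96.0011 = 135.2101°.
θ = atan2( sin Δλ · cos φ₂ , cos φ₁ · sin φ₂ − sin φ₁ · cos φ₂ · cos Δλ )
  = atan2(0.64214, 0.68979) = 42.951° → normalised to [0°, 360°): 42.951°.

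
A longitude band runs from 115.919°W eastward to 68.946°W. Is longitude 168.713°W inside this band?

Band width going east from -115.919° to -68.946°: ((-68.946 − -115.919) mod 360) = 46.973°.
Offset of -168.713° east of the west edge: ((-168.713 − -115.919) mod 360) = 307.206°.
307.206° > 46.973° ⇒ outside.

No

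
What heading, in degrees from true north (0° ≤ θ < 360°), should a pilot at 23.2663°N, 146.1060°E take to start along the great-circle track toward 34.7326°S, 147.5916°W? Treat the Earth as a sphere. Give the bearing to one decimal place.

Δλ = -147.5916 − 146.1060 = -293.6976°; wrapped into (−180°, 180°]: 66.3024°.
θ = atan2( sin Δλ · cos φ₂ , cos φ₁ · sin φ₂ − sin φ₁ · cos φ₂ · cos Δλ )
  = atan2(0.75252, -0.65388) = 130.988° → normalised to [0°, 360°): 130.988°.

131.0°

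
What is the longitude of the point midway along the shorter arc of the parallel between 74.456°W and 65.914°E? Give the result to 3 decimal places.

4.271°W

Signed shortest Δλ from -74.456° to +65.914° is +140.370°.
Midpoint longitude = -74.456° + (+140.370°)/2 = -74.456° + 70.185° = -4.271°.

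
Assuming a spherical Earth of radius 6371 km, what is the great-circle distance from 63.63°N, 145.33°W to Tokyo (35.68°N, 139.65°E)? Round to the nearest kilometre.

Δλ = 139.65 − -145.33 = 284.98°; wrapped into (−180°, 180°]: -75.02°.
Δφ = 35.68 − 63.63 = -27.95°.
a = sin²(Δφ/2) + cos φ₁ · cos φ₂ · sin²(Δλ/2) = 0.192088.
c = 2·atan2(√a, √(1−a)) = 0.90736 rad → d = 6371·c ≈ 5780.82 km.

5781 km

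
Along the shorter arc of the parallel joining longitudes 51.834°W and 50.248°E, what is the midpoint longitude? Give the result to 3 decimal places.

0.793°W

Signed shortest Δλ from -51.834° to +50.248° is +102.082°.
Midpoint longitude = -51.834° + (+102.082°)/2 = -51.834° + 51.041° = -0.793°.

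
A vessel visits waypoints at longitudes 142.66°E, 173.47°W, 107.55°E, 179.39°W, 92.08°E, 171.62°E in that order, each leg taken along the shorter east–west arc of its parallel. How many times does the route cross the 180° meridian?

Leg 1: +142.66° → -173.47°, shortest Δλ = 43.87° (east) — crosses 180°.
Leg 2: -173.47° → +107.55°, shortest Δλ = -78.98° (west) — crosses 180°.
Leg 3: +107.55° → -179.39°, shortest Δλ = 73.06° (east) — crosses 180°.
Leg 4: -179.39° → +92.08°, shortest Δλ = -88.53° (west) — crosses 180°.
Leg 5: +92.08° → +171.62°, shortest Δλ = 79.54° (east) — does not cross 180°.
Total crossings: 4.

4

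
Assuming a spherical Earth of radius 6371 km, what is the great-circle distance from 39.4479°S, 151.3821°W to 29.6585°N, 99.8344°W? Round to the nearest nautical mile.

5049 nmi

Δλ = -99.8344 − -151.3821 = 51.5477°.
Δφ = 29.6585 − -39.4479 = 69.1064°.
a = sin²(Δφ/2) + cos φ₁ · cos φ₂ · sin²(Δλ/2) = 0.448555.
c = 2·atan2(√a, √(1−a)) = 1.46772 rad → d = 6371·c ≈ 9350.87 km ≈ 5049.07 nmi.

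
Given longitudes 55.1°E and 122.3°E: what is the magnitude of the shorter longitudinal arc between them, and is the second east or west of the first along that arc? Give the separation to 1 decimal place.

Raw difference: 122.3 − 55.1 = 67.2°.
Normalise into (−180°, 180°]: 67.2° stays 67.2°.
Positive ⇒ the second point lies to the east; separation 67.2°.

67.2° east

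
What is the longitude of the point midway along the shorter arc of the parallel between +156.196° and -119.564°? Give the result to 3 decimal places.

-161.684°

Signed shortest Δλ from +156.196° to -119.564° is +84.240°.
Midpoint longitude = +156.196° + (+84.240°)/2 = +156.196° + 42.120° = +198.316°.
Normalise into (−180°, 180°]: -161.684°.
(The naïve average (+156.196 + -119.564)/2 = 18.316° is on the wrong side of the globe.)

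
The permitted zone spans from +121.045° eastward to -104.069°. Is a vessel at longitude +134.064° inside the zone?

Yes

Band width going east from +121.045° to -104.069°: ((-104.069 − 121.045) mod 360) = 134.886°.
Offset of +134.064° east of the west edge: ((134.064 − 121.045) mod 360) = 13.019°.
13.019° ≤ 134.886° ⇒ inside.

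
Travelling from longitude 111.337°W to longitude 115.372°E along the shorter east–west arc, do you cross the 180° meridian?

Naïve |115.372 − -111.337| = 226.709° > 180°, so the shorter arc goes the other way round — across 180°.
Signed shortest Δλ = ((115.372 − -111.337 + 180) mod 360) − 180 = -133.291°.
Going west by 133.291° from -111.337° passes through 180° before reaching +115.372°.

Yes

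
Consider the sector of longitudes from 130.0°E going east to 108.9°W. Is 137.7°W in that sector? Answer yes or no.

Band width going east from +130.0° to -108.9°: ((-108.9 − 130.0) mod 360) = 121.1°.
Offset of -137.7° east of the west edge: ((-137.7 − 130.0) mod 360) = 92.3°.
92.3° ≤ 121.1° ⇒ inside.

Yes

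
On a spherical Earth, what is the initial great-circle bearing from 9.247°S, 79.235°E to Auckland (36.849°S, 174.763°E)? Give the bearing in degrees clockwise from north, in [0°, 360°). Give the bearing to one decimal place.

127.2°

Δλ = 174.763 − 79.235 = 95.528°.
θ = atan2( sin Δλ · cos φ₂ , cos φ₁ · sin φ₂ − sin φ₁ · cos φ₂ · cos Δλ )
  = atan2(0.79650, -0.60430) = 127.188° → normalised to [0°, 360°): 127.188°.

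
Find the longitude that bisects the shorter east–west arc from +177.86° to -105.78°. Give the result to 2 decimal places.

Signed shortest Δλ from +177.86° to -105.78° is +76.36°.
Midpoint longitude = +177.86° + (+76.36°)/2 = +177.86° + 38.18° = +216.04°.
Normalise into (−180°, 180°]: -143.96°.
(The naïve average (+177.86 + -105.78)/2 = 36.04° is on the wrong side of the globe.)

-143.96°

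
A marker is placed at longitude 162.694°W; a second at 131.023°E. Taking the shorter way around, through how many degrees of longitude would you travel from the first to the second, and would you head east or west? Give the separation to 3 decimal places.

Raw difference: 131.023 − -162.694 = 293.717°.
Normalise into (−180°, 180°]: 293.717° − 360° = -66.283°.
Negative ⇒ the second point lies to the west; separation 66.283°.

66.283° west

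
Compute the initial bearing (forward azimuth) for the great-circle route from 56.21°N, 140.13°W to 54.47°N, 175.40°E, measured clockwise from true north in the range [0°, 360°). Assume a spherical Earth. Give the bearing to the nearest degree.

285°

Δλ = 175.40 − -140.13 = 315.53°; wrapped into (−180°, 180°]: -44.47°.
θ = atan2( sin Δλ · cos φ₂ , cos φ₁ · sin φ₂ − sin φ₁ · cos φ₂ · cos Δλ )
  = atan2(-0.40710, 0.10795) = -75.149° → normalised to [0°, 360°): 284.851°.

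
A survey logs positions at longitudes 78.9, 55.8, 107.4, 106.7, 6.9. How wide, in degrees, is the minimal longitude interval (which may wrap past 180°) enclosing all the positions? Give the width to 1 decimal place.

100.5°

Sort the longitudes: +6.9°, +55.8°, +78.9°, +106.7°, +107.4°.
Eastward gaps between consecutive values (wrapping around): 48.9°, 23.1°, 27.8°, 0.7°, 259.5°.
Largest gap = 259.5° ⇒ minimal covering band is its complement: 360° − 259.5° = 100.5°.
Band runs from +6.9° eastward to +107.4°.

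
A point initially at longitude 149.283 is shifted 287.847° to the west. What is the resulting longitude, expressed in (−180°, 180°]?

Start at +149.283°; shift −287.847° → -138.564°.
-138.564° already lies in (−180°, 180°].

-138.564°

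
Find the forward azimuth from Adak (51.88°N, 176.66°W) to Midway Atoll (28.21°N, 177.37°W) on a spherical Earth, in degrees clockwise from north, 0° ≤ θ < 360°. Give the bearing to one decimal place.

Δλ = -177.37 − -176.66 = -0.71°.
θ = atan2( sin Δλ · cos φ₂ , cos φ₁ · sin φ₂ − sin φ₁ · cos φ₂ · cos Δλ )
  = atan2(-0.01092, -0.40142) = -178.442° → normalised to [0°, 360°): 181.558°.

181.6°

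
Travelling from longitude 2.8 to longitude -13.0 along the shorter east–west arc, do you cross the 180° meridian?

Signed shortest Δλ = ((-13.0 − 2.8 + 180) mod 360) − 180 = -15.8°.
Going west by 15.8° from +2.8° reaches -13.0° without touching 180°.

No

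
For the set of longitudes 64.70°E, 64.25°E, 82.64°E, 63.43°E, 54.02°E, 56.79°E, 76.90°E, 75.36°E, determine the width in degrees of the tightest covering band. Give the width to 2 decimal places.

28.62°

Sort the longitudes: +54.02°, +56.79°, +63.43°, +64.25°, +64.70°, +75.36°, +76.90°, +82.64°.
Eastward gaps between consecutive values (wrapping around): 2.77°, 6.64°, 0.82°, 0.45°, 10.66°, 1.54°, 5.74°, 331.38°.
Largest gap = 331.38° ⇒ minimal covering band is its complement: 360° − 331.38° = 28.62°.
Band runs from +54.02° eastward to +82.64°.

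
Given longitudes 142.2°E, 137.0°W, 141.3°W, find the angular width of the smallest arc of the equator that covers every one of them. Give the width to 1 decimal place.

80.8°

Sort the longitudes: -141.3°, -137.0°, +142.2°.
Eastward gaps between consecutive values (wrapping around): 4.3°, 279.2°, 76.5°.
Largest gap = 279.2° ⇒ minimal covering band is its complement: 360° − 279.2° = 80.8°.
Band runs from +142.2° eastward to -137.0°, crossing the antimeridian.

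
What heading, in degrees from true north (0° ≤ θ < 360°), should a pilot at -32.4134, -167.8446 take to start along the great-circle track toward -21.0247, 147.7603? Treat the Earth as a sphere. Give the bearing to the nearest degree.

Δλ = 147.7603 − -167.8446 = 315.6049°; wrapped into (−180°, 180°]: -44.3951°.
θ = atan2( sin Δλ · cos φ₂ , cos φ₁ · sin φ₂ − sin φ₁ · cos φ₂ · cos Δλ )
  = atan2(-0.65303, 0.05463) = -85.218° → normalised to [0°, 360°): 274.782°.

275°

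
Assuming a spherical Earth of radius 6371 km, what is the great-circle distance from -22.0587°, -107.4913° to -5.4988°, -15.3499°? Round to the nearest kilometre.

9998 km

Δλ = -15.3499 − -107.4913 = 92.1414°.
Δφ = -5.4988 − -22.0587 = 16.5599°.
a = sin²(Δφ/2) + cos φ₁ · cos φ₂ · sin²(Δλ/2) = 0.499242.
c = 2·atan2(√a, √(1−a)) = 1.56928 rad → d = 6371·c ≈ 9997.88 km.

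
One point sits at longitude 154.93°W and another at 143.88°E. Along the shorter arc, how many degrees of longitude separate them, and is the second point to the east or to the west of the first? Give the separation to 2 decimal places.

61.19° west

Raw difference: 143.88 − -154.93 = 298.81°.
Normalise into (−180°, 180°]: 298.81° − 360° = -61.19°.
Negative ⇒ the second point lies to the west; separation 61.19°.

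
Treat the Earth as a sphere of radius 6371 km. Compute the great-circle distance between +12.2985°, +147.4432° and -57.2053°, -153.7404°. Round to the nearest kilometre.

Δλ = -153.7404 − 147.4432 = -301.1836°; wrapped into (−180°, 180°]: 58.8164°.
Δφ = -57.2053 − 12.2985 = -69.5038°.
a = sin²(Δφ/2) + cos φ₁ · cos φ₂ · sin²(Δλ/2) = 0.452522.
c = 2·atan2(√a, √(1−a)) = 1.47570 rad → d = 6371·c ≈ 9401.67 km.

9402 km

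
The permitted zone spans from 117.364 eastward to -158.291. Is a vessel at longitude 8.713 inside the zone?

No

Band width going east from +117.364° to -158.291°: ((-158.291 − 117.364) mod 360) = 84.345°.
Offset of +8.713° east of the west edge: ((8.713 − 117.364) mod 360) = 251.349°.
251.349° > 84.345° ⇒ outside.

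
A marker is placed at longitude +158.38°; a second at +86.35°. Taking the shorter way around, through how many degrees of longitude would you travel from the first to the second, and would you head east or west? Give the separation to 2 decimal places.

72.03° west

Raw difference: 86.35 − 158.38 = -72.03°.
Normalise into (−180°, 180°]: -72.03° stays -72.03°.
Negative ⇒ the second point lies to the west; separation 72.03°.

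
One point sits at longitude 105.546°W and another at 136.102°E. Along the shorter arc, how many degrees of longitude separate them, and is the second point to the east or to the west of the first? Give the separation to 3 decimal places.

118.352° west

Raw difference: 136.102 − -105.546 = 241.648°.
Normalise into (−180°, 180°]: 241.648° − 360° = -118.352°.
Negative ⇒ the second point lies to the west; separation 118.352°.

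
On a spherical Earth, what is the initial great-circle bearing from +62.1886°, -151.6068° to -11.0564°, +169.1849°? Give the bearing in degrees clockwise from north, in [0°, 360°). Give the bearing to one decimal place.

Δλ = 169.1849 − -151.6068 = 320.7917°; wrapped into (−180°, 180°]: -39.2083°.
θ = atan2( sin Δλ · cos φ₂ , cos φ₁ · sin φ₂ − sin φ₁ · cos φ₂ · cos Δλ )
  = atan2(-0.62041, -0.76210) = -140.852° → normalised to [0°, 360°): 219.148°.

219.1°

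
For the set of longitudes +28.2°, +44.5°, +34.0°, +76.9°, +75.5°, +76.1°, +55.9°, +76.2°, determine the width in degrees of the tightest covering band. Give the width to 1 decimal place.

48.7°

Sort the longitudes: +28.2°, +34.0°, +44.5°, +55.9°, +75.5°, +76.1°, +76.2°, +76.9°.
Eastward gaps between consecutive values (wrapping around): 5.8°, 10.5°, 11.4°, 19.6°, 0.6°, 0.1°, 0.7°, 311.3°.
Largest gap = 311.3° ⇒ minimal covering band is its complement: 360° − 311.3° = 48.7°.
Band runs from +28.2° eastward to +76.9°.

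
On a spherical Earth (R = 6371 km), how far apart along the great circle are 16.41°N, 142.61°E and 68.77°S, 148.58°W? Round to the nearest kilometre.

Δλ = -148.58 − 142.61 = -291.19°; wrapped into (−180°, 180°]: 68.81°.
Δφ = -68.77 − 16.41 = -85.18°.
a = sin²(Δφ/2) + cos φ₁ · cos φ₂ · sin²(Δλ/2) = 0.568889.
c = 2·atan2(√a, √(1−a)) = 1.70901 rad → d = 6371·c ≈ 10888.13 km.

10888 km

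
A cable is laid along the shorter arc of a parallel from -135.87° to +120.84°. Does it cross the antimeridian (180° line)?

Naïve |120.84 − -135.87| = 256.71° > 180°, so the shorter arc goes the other way round — across 180°.
Signed shortest Δλ = ((120.84 − -135.87 + 180) mod 360) − 180 = -103.29°.
Going west by 103.29° from -135.87° passes through 180° before reaching +120.84°.

Yes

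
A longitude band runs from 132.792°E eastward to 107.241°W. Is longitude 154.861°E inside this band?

Band width going east from +132.792° to -107.241°: ((-107.241 − 132.792) mod 360) = 119.967°.
Offset of +154.861° east of the west edge: ((154.861 − 132.792) mod 360) = 22.069°.
22.069° ≤ 119.967° ⇒ inside.

Yes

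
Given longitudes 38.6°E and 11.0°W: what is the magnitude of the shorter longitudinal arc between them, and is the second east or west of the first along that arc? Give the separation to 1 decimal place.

49.6° west

Raw difference: -11.0 − 38.6 = -49.6°.
Normalise into (−180°, 180°]: -49.6° stays -49.6°.
Negative ⇒ the second point lies to the west; separation 49.6°.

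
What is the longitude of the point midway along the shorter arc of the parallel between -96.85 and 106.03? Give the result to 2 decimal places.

-175.41°

Signed shortest Δλ from -96.85° to +106.03° is -157.12°.
Midpoint longitude = -96.85° + (-157.12°)/2 = -96.85° − 78.56° = -175.41°.
(The naïve average (-96.85 + +106.03)/2 = 4.59° is on the wrong side of the globe.)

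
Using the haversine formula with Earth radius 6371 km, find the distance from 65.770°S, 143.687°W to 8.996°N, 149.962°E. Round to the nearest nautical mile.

5335 nmi

Δλ = 149.962 − -143.687 = 293.649°; wrapped into (−180°, 180°]: -66.351°.
Δφ = 8.996 − -65.770 = 74.766°.
a = sin²(Δφ/2) + cos φ₁ · cos φ₂ · sin²(Δλ/2) = 0.489995.
c = 2·atan2(√a, √(1−a)) = 1.55079 rad → d = 6371·c ≈ 9880.05 km ≈ 5334.80 nmi.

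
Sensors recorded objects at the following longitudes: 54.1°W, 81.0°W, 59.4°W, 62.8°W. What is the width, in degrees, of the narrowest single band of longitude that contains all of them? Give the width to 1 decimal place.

Sort the longitudes: -81.0°, -62.8°, -59.4°, -54.1°.
Eastward gaps between consecutive values (wrapping around): 18.2°, 3.4°, 5.3°, 333.1°.
Largest gap = 333.1° ⇒ minimal covering band is its complement: 360° − 333.1° = 26.9°.
Band runs from -81.0° eastward to -54.1°.

26.9°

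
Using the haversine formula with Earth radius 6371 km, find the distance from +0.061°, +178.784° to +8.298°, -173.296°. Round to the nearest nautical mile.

685 nmi

Δλ = -173.296 − 178.784 = -352.080°; wrapped into (−180°, 180°]: 7.920°.
Δφ = 8.298 − 0.061 = 8.237°.
a = sin²(Δφ/2) + cos φ₁ · cos φ₂ · sin²(Δλ/2) = 0.009877.
c = 2·atan2(√a, √(1−a)) = 0.19910 rad → d = 6371·c ≈ 1268.46 km ≈ 684.91 nmi.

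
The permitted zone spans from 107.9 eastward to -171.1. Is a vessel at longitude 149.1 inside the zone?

Yes

Band width going east from +107.9° to -171.1°: ((-171.1 − 107.9) mod 360) = 81.0°.
Offset of +149.1° east of the west edge: ((149.1 − 107.9) mod 360) = 41.2°.
41.2° ≤ 81.0° ⇒ inside.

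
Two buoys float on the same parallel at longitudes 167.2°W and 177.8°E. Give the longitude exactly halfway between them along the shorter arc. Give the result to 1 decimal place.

174.7°W

Signed shortest Δλ from -167.2° to +177.8° is -15.0°.
Midpoint longitude = -167.2° + (-15.0°)/2 = -167.2° − 7.5° = -174.7°.
(The naïve average (-167.2 + +177.8)/2 = 5.3° is on the wrong side of the globe.)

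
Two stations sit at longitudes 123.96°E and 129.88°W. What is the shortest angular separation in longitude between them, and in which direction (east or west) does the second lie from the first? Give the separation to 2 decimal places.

Raw difference: -129.88 − 123.96 = -253.84°.
Normalise into (−180°, 180°]: -253.84° + 360° = 106.16°.
Positive ⇒ the second point lies to the east; separation 106.16°.

106.16° east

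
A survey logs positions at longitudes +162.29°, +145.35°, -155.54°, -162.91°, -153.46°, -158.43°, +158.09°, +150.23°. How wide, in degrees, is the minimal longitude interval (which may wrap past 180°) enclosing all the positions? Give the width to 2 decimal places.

61.19°

Sort the longitudes: -162.91°, -158.43°, -155.54°, -153.46°, +145.35°, +150.23°, +158.09°, +162.29°.
Eastward gaps between consecutive values (wrapping around): 4.48°, 2.89°, 2.08°, 298.81°, 4.88°, 7.86°, 4.20°, 34.80°.
Largest gap = 298.81° ⇒ minimal covering band is its complement: 360° − 298.81° = 61.19°.
Band runs from +145.35° eastward to -153.46°, crossing the antimeridian.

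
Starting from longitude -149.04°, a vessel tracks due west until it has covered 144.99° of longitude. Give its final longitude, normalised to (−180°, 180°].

+65.97°

Start at -149.04°; shift −144.99° → -294.03°.
-294.03° lies outside (−180°, 180°]; add 360° → +65.97°.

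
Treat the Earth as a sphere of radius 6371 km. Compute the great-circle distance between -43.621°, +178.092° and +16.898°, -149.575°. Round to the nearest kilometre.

7491 km

Δλ = -149.575 − 178.092 = -327.667°; wrapped into (−180°, 180°]: 32.333°.
Δφ = 16.898 − -43.621 = 60.519°.
a = sin²(Δφ/2) + cos φ₁ · cos φ₂ · sin²(Δλ/2) = 0.307630.
c = 2·atan2(√a, √(1−a)) = 1.17587 rad → d = 6371·c ≈ 7491.47 km.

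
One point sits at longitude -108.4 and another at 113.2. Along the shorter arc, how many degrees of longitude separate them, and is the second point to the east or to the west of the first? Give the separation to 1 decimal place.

Raw difference: 113.2 − -108.4 = 221.6°.
Normalise into (−180°, 180°]: 221.6° − 360° = -138.4°.
Negative ⇒ the second point lies to the west; separation 138.4°.

138.4° west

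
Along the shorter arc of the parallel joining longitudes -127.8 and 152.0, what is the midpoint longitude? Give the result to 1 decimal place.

Signed shortest Δλ from -127.8° to +152.0° is -80.2°.
Midpoint longitude = -127.8° + (-80.2°)/2 = -127.8° − 40.1° = -167.9°.
(The naïve average (-127.8 + +152.0)/2 = 12.1° is on the wrong side of the globe.)

-167.9°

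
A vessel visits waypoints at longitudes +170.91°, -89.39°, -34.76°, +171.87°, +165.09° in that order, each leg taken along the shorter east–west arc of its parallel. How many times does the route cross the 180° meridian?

2

Leg 1: +170.91° → -89.39°, shortest Δλ = 99.7° (east) — crosses 180°.
Leg 2: -89.39° → -34.76°, shortest Δλ = 54.63° (east) — does not cross 180°.
Leg 3: -34.76° → +171.87°, shortest Δλ = -153.37° (west) — crosses 180°.
Leg 4: +171.87° → +165.09°, shortest Δλ = -6.78° (west) — does not cross 180°.
Total crossings: 2.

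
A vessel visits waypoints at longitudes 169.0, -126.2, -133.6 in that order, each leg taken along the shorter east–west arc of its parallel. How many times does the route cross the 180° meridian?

Leg 1: +169.0° → -126.2°, shortest Δλ = 64.8° (east) — crosses 180°.
Leg 2: -126.2° → -133.6°, shortest Δλ = -7.4° (west) — does not cross 180°.
Total crossings: 1.

1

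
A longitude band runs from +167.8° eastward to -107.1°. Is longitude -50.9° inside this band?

Band width going east from +167.8° to -107.1°: ((-107.1 − 167.8) mod 360) = 85.1°.
Offset of -50.9° east of the west edge: ((-50.9 − 167.8) mod 360) = 141.3°.
141.3° > 85.1° ⇒ outside.

No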